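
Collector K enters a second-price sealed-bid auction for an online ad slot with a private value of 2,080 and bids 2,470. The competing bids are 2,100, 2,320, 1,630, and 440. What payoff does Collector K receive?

Collector K's payoff: -240.

Highest competing bid: 2,320.
Collector K's bid 2,470 is the highest overall, so Collector K wins and pays the second-highest bid, 2,320.
Payoff = value − price = 2,080 − 2,320 = -240.
Overbidding won the item at a price above value — truthful bidding would have avoided this loss.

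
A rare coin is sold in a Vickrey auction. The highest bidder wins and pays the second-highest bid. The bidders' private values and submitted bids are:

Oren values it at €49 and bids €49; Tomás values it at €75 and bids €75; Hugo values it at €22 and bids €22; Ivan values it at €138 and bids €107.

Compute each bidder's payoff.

Ordered from highest: Ivan €107 > Tomás €75 > Oren €49 > Hugo €22.
Ivan has the top bid and wins; the price is the second-highest bid, €75.
Ivan's payoff = €138 − €75 = €63. All other bidders lose, so their payoff is 0.

Oren €0, Tomás €0, Hugo €0, Ivan €63.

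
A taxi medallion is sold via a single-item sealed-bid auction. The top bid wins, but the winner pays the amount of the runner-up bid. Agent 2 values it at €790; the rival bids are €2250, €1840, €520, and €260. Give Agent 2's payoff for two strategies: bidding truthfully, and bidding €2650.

The highest competing bid is €2250.
Bidding truthfully at €790: the top bid is €2250 (a rival), so Agent 2 loses. Payoff = €0.
Bidding €2650: Agent 2 has the top bid, wins, and pays the second-highest bid €2250. Payoff = €790 − €2250 = -€1460.

(a) €0  (b) -€1460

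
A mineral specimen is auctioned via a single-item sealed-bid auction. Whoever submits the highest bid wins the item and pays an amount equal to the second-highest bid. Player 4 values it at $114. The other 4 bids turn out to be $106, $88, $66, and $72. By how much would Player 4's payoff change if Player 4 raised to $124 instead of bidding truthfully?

The highest competing bid is $106.
Bidding truthfully at $114: Player 4 has the top bid, wins, and pays the second-highest bid $106. Payoff = $114 − $106 = $8.
Bidding $124: Player 4 has the top bid, wins, and pays the second-highest bid $106. Payoff = $114 − $106 = $8.
Change = $8 − $8 = $0.
The bid only affects whether you win, not the price — here both bids land on the same side of the top rival bid, so the deviation is payoff-neutral.

Change in payoff: $0.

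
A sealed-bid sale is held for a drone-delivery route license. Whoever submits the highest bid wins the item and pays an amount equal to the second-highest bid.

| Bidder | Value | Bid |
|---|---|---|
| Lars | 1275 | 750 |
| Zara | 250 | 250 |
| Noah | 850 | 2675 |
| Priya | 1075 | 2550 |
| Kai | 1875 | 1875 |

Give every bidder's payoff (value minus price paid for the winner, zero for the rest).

Lars 0, Zara 0, Noah -1700, Priya 0, Kai 0.

Bids in descending order: Noah 2675; Priya 2550; Kai 1875; Lars 750; Zara 250.
Noah has the top bid and wins; the price is the second-highest bid, 2550.
Noah's payoff = 850 − 2550 = -1700. All other bidders lose, so their payoff is 0.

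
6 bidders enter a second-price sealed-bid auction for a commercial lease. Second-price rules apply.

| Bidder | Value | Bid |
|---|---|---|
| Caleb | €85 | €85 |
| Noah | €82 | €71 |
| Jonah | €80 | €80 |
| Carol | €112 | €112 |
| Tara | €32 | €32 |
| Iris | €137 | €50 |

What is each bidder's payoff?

Ordered from highest: Carol €112 > Caleb €85 > Jonah €80 > Noah €71 > Iris €50 > Tara €32.
Carol has the top bid and wins; the price is the second-highest bid, €85.
Carol's payoff = €112 − €85 = €27. All other bidders lose, so their payoff is 0.

Caleb €0, Noah €0, Jonah €0, Carol €27, Tara €0, Iris €0.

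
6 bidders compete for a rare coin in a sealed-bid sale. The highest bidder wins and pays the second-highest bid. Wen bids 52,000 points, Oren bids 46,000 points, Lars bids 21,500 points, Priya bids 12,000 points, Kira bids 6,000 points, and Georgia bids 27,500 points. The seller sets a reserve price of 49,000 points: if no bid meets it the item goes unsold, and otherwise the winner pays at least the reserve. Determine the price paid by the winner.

Sorted high to low: Wen 52,000 points; Oren 46,000 points; Georgia 27,500 points; Lars 21,500 points; Priya 12,000 points; Kira 6,000 points.
Wen has the highest bid, so Wen wins.
The second-highest bid is 46,000 points, but the reserve 49,000 points is higher, so the price is the reserve.

Price paid: 49,000 points.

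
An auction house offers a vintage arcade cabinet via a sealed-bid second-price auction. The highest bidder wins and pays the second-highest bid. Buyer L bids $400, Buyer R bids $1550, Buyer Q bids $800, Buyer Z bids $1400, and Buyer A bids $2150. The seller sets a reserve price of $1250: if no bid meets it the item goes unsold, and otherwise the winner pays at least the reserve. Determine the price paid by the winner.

Sorted high to low: Buyer A $2150; Buyer R $1550; Buyer Z $1400; Buyer Q $800; Buyer L $400.
Buyer A has the highest bid, so Buyer A wins.
The second-highest bid is $1550, which exceeds the reserve, so that sets the price.

The winner pays $1550.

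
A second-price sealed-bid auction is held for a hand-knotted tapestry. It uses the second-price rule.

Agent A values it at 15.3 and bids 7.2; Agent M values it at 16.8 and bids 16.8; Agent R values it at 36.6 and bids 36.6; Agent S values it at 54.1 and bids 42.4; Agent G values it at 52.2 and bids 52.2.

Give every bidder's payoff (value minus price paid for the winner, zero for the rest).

Payoffs: Agent A 0.0, Agent M 0.0, Agent R 0.0, Agent S 0.0, Agent G 9.8.

Ranking the bids: Agent G 52.2, then Agent S 42.4, then Agent R 36.6, then Agent M 16.8, then Agent A 7.2.
Agent G has the top bid and wins; the price is the second-highest bid, 42.4.
Agent G's payoff = 52.2 − 42.4 = 9.8. All other bidders lose, so their payoff is 0.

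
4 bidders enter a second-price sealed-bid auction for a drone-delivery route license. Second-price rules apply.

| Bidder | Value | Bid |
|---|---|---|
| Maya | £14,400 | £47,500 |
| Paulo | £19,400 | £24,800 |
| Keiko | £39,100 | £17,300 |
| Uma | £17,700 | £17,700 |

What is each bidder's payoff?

Sorted high to low: Maya £47,500, then Paulo £24,800, then Uma £17,700, then Keiko £17,300.
Maya has the top bid and wins; the price is the second-highest bid, £24,800.
Maya's payoff = £14,400 − £24,800 = -£10,400. All other bidders lose, so their payoff is 0.

Maya -£10,400, Paulo £0, Keiko £0, Uma £0.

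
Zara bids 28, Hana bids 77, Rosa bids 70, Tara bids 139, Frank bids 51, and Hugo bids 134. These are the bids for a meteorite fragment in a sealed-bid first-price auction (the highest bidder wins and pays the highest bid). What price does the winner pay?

Ranking the bids: Tara 139 > Hugo 134 > Hana 77 > Rosa 70 > Frank 51 > Zara 28.
Tara is the highest bidder, so Tara wins.
Under the first-price rule, the price is the highest bid: 139.

The winner pays 139.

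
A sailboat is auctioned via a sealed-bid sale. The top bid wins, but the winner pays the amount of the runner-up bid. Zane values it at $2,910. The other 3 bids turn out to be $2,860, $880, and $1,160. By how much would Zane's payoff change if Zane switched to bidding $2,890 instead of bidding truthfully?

The highest competing bid is $2,860.
Bidding truthfully at $2,910: Zane has the top bid, wins, and pays the second-highest bid $2,860. Payoff = $2,910 − $2,860 = $50.
Bidding $2,890: Zane has the top bid, wins, and pays the second-highest bid $2,860. Payoff = $2,910 − $2,860 = $50.
Change = $50 − $50 = $0.

$0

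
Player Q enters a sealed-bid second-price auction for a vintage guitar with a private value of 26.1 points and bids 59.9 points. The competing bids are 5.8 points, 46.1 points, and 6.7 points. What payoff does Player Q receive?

Payoff = -20.0 points.

Highest competing bid: 46.1 points.
Player Q's bid 59.9 points is the highest overall, so Player Q wins and pays the second-highest bid, 46.1 points.
Payoff = value − price = 26.1 points − 46.1 points = -20.0 points.
Overbidding won the item at a price above value — truthful bidding would have avoided this loss.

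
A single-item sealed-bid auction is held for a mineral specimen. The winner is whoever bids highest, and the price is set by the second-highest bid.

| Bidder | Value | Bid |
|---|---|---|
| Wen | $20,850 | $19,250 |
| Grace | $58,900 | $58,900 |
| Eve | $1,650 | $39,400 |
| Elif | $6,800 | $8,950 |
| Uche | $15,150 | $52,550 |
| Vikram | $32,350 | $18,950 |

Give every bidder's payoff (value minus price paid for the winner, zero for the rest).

Payoffs: Wen $0, Grace $6,350, Eve $0, Elif $0, Uche $0, Vikram $0.

Sorted high to low: Grace $58,900, then Uche $52,550, then Eve $39,400, then Wen $19,250, then Vikram $18,950, then Elif $8,950.
Grace has the top bid and wins; the price is the second-highest bid, $52,550.
Grace's payoff = $58,900 − $52,550 = $6,350. All other bidders lose, so their payoff is 0.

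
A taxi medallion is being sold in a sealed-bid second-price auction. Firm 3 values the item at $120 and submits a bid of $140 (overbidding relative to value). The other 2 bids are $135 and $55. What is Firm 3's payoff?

Highest competing bid: $135.
Firm 3's bid $140 is the highest overall, so Firm 3 wins and pays the second-highest bid, $135.
Payoff = value − price = $120 − $135 = -$15.

-$15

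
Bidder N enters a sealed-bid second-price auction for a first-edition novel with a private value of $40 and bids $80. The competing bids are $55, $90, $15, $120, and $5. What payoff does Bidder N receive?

$0

Highest competing bid: $120.
Bidder N's bid $80 is not the highest, so Bidder N loses, pays nothing, and earns zero payoff.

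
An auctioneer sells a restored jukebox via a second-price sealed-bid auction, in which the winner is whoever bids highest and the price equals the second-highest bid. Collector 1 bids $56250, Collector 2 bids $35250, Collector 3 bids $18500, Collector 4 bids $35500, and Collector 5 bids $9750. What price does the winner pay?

The winner pays $35500.

Ordered from highest: Collector 1 $56250; Collector 4 $35500; Collector 2 $35250; Collector 3 $18500; Collector 5 $9750.
Collector 1 is the highest bidder, so Collector 1 wins.
Under the second-price rule, the price is the second-highest bid: $35500.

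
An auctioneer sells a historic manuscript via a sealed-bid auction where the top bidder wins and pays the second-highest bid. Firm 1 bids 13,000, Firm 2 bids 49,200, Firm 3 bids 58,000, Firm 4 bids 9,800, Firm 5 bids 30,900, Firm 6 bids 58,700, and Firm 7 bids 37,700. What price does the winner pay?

Ranking the bids: Firm 6 58,700 > Firm 3 58,000 > Firm 2 49,200 > Firm 7 37,700 > Firm 5 30,900 > Firm 1 13,000 > Firm 4 9,800.
Firm 6 is the highest bidder, so Firm 6 wins.
Under the second-price rule, the price is the second-highest bid: 58,000.

58,000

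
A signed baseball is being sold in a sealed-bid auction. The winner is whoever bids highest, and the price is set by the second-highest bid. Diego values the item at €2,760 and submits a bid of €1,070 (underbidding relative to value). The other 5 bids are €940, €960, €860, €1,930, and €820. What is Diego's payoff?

Payoff = €0.

Highest competing bid: €1,930.
Diego's bid €1,070 is not the highest, so Diego loses, pays nothing, and earns zero payoff.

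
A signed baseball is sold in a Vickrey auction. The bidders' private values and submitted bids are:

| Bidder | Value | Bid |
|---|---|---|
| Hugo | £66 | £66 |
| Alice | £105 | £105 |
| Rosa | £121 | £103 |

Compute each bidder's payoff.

Payoffs: Hugo £0, Alice £2, Rosa £0.

Sorted high to low: Alice £105 > Rosa £103 > Hugo £66.
Alice has the top bid and wins; the price is the second-highest bid, £103.
Alice's payoff = £105 − £103 = £2. All other bidders lose, so their payoff is 0.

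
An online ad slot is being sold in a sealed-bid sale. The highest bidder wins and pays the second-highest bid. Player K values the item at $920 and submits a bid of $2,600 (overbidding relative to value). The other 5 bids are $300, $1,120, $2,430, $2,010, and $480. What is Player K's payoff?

Payoff = -$1,510.

Highest competing bid: $2,430.
Player K's bid $2,600 is the highest overall, so Player K wins and pays the second-highest bid, $2,430.
Payoff = value − price = $920 − $2,430 = -$1,510.
Overbidding won the item at a price above value — truthful bidding would have avoided this loss.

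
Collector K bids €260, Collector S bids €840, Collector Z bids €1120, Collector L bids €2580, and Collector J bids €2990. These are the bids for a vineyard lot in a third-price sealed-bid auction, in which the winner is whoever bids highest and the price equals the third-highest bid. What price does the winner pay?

€1120

Ordered from highest: Collector J €2990 > Collector L €2580 > Collector Z €1120 > Collector S €840 > Collector K €260.
Collector J is the highest bidder, so Collector J wins.
Under the third-price rule, the price is the third-highest bid: €1120.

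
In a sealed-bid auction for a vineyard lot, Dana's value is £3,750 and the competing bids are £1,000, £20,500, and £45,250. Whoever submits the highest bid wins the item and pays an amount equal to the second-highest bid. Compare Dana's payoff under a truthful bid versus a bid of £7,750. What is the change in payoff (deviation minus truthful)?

The highest competing bid is £45,250.
Bidding truthfully at £3,750: the top bid is £45,250 (a rival), so Dana loses. Payoff = £0.
Bidding £7,750: the top bid is £45,250 (a rival), so Dana loses. Payoff = £0.
Change = £0 − £0 = £0.
The bid only affects whether you win, not the price — here both bids land on the same side of the top rival bid, so the deviation is payoff-neutral.

£0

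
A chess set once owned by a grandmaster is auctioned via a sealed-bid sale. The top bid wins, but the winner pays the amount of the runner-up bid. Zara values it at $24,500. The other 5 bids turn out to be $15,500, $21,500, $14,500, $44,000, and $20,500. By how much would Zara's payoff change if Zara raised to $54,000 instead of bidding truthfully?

Change in payoff: -$19,500.

The highest competing bid is $44,000.
Bidding truthfully at $24,500: the top bid is $44,000 (a rival), so Zara loses. Payoff = $0.
Bidding $54,000: Zara has the top bid, wins, and pays the second-highest bid $44,000. Payoff = $24,500 − $44,000 = -$19,500.
Change = -$19,500 − $0 = -$19,500.
Deviating from a truthful bid can only lose payoff in a second-price auction — never gain.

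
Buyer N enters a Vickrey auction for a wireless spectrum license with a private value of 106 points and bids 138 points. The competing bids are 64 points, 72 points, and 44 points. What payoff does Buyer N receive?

Highest competing bid: 72 points.
Buyer N's bid 138 points is the highest overall, so Buyer N wins and pays the second-highest bid, 72 points.
Payoff = value − price = 106 points − 72 points = 34 points.

34 points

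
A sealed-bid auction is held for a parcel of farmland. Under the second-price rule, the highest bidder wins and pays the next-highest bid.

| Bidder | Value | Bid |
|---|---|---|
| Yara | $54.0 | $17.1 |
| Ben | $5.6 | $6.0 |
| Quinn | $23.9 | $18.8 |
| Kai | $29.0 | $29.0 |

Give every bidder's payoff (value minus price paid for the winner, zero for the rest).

Bids in descending order: Kai $29.0; Quinn $18.8; Yara $17.1; Ben $6.0.
Kai has the top bid and wins; the price is the second-highest bid, $18.8.
Kai's payoff = $29.0 − $18.8 = $10.2. All other bidders lose, so their payoff is 0.

Payoffs: Yara $0.0, Ben $0.0, Quinn $0.0, Kai $10.2.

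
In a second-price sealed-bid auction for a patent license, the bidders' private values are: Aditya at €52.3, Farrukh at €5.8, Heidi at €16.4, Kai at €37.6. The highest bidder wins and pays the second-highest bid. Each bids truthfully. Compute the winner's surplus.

€14.7

Ranking the bids: Aditya €52.3; Kai €37.6; Heidi €16.4; Farrukh €5.8.
Aditya wins with the top bid and pays the second-highest, €37.6.
Surplus = €52.3 − €37.6 = €14.7.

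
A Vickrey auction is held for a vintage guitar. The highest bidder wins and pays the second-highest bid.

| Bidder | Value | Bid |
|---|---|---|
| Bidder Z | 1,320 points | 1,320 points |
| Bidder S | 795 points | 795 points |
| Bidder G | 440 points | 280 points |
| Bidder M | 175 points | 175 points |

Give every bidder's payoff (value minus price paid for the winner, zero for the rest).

Ordered from highest: Bidder Z 1,320 points > Bidder S 795 points > Bidder G 280 points > Bidder M 175 points.
Bidder Z has the top bid and wins; the price is the second-highest bid, 795 points.
Bidder Z's payoff = 1,320 points − 795 points = 525 points. All other bidders lose, so their payoff is 0.

Bidder Z 525 points, Bidder S 0 points, Bidder G 0 points, Bidder M 0 points.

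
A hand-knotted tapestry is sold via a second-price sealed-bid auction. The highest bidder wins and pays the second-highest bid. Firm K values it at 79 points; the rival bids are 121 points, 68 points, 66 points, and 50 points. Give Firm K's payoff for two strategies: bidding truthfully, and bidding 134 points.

Truthful: 0 points; alternative: -42 points.

The highest competing bid is 121 points.
Bidding truthfully at 79 points: the top bid is 121 points (a rival), so Firm K loses. Payoff = 0 points.
Bidding 134 points: Firm K has the top bid, wins, and pays the second-highest bid 121 points. Payoff = 79 points − 121 points = -42 points.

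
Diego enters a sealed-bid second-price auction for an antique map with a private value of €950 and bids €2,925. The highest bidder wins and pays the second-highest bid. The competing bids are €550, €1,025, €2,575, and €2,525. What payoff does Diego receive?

Diego's payoff: -€1,625.

Highest competing bid: €2,575.
Diego's bid €2,925 is the highest overall, so Diego wins and pays the second-highest bid, €2,575.
Payoff = value − price = €950 − €2,575 = -€1,625.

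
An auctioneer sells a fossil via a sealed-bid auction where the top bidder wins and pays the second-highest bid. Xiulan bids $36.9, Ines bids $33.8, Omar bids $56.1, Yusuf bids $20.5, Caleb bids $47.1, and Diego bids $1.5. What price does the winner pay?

Ranking the bids: Omar $56.1 > Caleb $47.1 > Xiulan $36.9 > Ines $33.8 > Yusuf $20.5 > Diego $1.5.
Omar is the highest bidder, so Omar wins.
Under the second-price rule, the price is the second-highest bid: $47.1.

The winner pays $47.1.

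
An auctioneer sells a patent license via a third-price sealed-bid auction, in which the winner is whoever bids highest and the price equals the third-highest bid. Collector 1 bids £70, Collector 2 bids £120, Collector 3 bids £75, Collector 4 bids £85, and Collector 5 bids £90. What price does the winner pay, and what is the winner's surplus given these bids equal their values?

Price £85; surplus £35.

Ranking the bids: Collector 2 £120; Collector 5 £90; Collector 4 £85; Collector 3 £75; Collector 1 £70.
Collector 2 is the highest bidder, so Collector 2 wins.
Under the third-price rule, the price is the third-highest bid: £85.
Surplus = £120 − £85 = £35.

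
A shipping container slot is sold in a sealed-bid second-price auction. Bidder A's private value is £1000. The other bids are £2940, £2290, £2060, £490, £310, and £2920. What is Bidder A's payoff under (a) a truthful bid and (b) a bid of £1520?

Truthful: £0; alternative: £0.

The highest competing bid is £2940.
Bidding truthfully at £1000: the top bid is £2940 (a rival), so Bidder A loses. Payoff = £0.
Bidding £1520: the top bid is £2940 (a rival), so Bidder A loses. Payoff = £0.
The bid only affects whether you win, not the price — here both bids land on the same side of the top rival bid, so the deviation is payoff-neutral.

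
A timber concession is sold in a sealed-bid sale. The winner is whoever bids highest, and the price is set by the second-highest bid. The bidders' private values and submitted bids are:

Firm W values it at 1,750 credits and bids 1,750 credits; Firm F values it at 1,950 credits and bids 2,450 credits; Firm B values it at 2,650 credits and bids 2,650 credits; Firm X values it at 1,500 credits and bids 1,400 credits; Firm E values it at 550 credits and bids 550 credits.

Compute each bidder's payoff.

Ranking the bids: Firm B 2,650 credits > Firm F 2,450 credits > Firm W 1,750 credits > Firm X 1,400 credits > Firm E 550 credits.
Firm B has the top bid and wins; the price is the second-highest bid, 2,450 credits.
Firm B's payoff = 2,650 credits − 2,450 credits = 200 credits. All other bidders lose, so their payoff is 0.

Firm W 0 credits, Firm F 0 credits, Firm B 200 credits, Firm X 0 credits, Firm E 0 credits.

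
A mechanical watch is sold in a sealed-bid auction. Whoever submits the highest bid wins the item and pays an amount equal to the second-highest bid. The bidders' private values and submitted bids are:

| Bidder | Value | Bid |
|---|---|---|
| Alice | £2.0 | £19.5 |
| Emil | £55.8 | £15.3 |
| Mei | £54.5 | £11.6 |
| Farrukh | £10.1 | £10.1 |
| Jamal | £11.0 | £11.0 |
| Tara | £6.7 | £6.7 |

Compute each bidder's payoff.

Alice -£13.3, Emil £0.0, Mei £0.0, Farrukh £0.0, Jamal £0.0, Tara £0.0.

Bids in descending order: Alice £19.5 > Emil £15.3 > Mei £11.6 > Jamal £11.0 > Farrukh £10.1 > Tara £6.7.
Alice has the top bid and wins; the price is the second-highest bid, £15.3.
Alice's payoff = £2.0 − £15.3 = -£13.3. All other bidders lose, so their payoff is 0.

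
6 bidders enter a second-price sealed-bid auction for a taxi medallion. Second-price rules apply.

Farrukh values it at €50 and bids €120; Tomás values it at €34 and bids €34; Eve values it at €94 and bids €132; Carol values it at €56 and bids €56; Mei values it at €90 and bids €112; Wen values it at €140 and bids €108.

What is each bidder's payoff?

Payoffs: Farrukh €0, Tomás €0, Eve -€26, Carol €0, Mei €0, Wen €0.

Sorted high to low: Eve €132 > Farrukh €120 > Mei €112 > Wen €108 > Carol €56 > Tomás €34.
Eve has the top bid and wins; the price is the second-highest bid, €120.
Eve's payoff = €94 − €120 = -€26. All other bidders lose, so their payoff is 0.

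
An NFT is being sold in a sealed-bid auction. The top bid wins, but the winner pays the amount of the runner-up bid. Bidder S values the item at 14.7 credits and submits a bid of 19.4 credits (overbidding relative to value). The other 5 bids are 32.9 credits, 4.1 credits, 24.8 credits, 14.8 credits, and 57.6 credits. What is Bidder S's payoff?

Bidder S's payoff: 0.0 credits.

Highest competing bid: 57.6 credits.
Bidder S's bid 19.4 credits is not the highest, so Bidder S loses, pays nothing, and earns zero payoff.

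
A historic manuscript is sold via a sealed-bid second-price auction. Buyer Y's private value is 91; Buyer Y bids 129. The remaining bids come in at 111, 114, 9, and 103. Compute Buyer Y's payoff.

Highest competing bid: 114.
Buyer Y's bid 129 is the highest overall, so Buyer Y wins and pays the second-highest bid, 114.
Payoff = value − price = 91 − 114 = -23.

Buyer Y's payoff: -23.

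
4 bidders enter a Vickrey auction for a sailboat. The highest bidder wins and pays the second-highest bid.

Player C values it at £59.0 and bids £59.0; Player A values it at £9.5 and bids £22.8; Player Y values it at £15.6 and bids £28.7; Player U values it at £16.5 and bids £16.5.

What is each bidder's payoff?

Payoffs: Player C £30.3, Player A £0.0, Player Y £0.0, Player U £0.0.

Ranking the bids: Player C £59.0, then Player Y £28.7, then Player A £22.8, then Player U £16.5.
Player C has the top bid and wins; the price is the second-highest bid, £28.7.
Player C's payoff = £59.0 − £28.7 = £30.3. All other bidders lose, so their payoff is 0.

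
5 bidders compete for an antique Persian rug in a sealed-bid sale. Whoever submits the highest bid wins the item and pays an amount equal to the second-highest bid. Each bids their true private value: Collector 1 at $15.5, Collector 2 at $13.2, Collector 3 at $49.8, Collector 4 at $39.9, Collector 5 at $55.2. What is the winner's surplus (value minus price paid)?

Surplus = $5.4.

Ranking the bids: Collector 5 $55.2, then Collector 3 $49.8, then Collector 4 $39.9, then Collector 1 $15.5, then Collector 2 $13.2.
Collector 5 wins with the top bid and pays the second-highest, $49.8.
Surplus = $55.2 − $49.8 = $5.4.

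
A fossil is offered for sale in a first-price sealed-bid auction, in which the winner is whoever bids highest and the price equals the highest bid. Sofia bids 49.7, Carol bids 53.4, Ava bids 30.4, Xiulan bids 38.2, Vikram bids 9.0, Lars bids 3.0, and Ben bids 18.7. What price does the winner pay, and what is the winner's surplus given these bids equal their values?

Ordered from highest: Carol 53.4, then Sofia 49.7, then Xiulan 38.2, then Ava 30.4, then Ben 18.7, then Vikram 9.0, then Lars 3.0.
Carol is the highest bidder, so Carol wins.
Under the first-price rule, the price is the highest bid: 53.4.
Surplus = 53.4 − 53.4 = 0.0.

Price 53.4; surplus 0.0.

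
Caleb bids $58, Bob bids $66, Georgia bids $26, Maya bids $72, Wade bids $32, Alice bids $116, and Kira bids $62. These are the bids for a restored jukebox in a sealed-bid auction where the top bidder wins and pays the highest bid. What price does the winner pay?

Sorted high to low: Alice $116, then Maya $72, then Bob $66, then Kira $62, then Caleb $58, then Wade $32, then Georgia $26.
Alice is the highest bidder, so Alice wins.
Under the first-price rule, the price is the highest bid: $116.

Price paid: $116.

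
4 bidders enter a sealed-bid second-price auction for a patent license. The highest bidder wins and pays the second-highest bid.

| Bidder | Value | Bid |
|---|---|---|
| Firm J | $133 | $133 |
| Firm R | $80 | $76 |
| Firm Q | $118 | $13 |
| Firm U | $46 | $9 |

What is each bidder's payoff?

Firm J $57, Firm R $0, Firm Q $0, Firm U $0.

Bids in descending order: Firm J $133 > Firm R $76 > Firm Q $13 > Firm U $9.
Firm J has the top bid and wins; the price is the second-highest bid, $76.
Firm J's payoff = $133 − $76 = $57. All other bidders lose, so their payoff is 0.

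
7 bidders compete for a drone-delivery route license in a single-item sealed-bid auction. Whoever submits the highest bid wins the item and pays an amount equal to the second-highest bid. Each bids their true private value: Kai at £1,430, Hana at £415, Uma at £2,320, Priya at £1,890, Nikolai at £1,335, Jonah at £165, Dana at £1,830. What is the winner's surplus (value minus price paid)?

Surplus = £430.

Ranking the bids: Uma £2,320, then Priya £1,890, then Dana £1,830, then Kai £1,430, then Nikolai £1,335, then Hana £415, then Jonah £165.
Uma wins with the top bid and pays the second-highest, £1,890.
Surplus = £2,320 − £1,890 = £430.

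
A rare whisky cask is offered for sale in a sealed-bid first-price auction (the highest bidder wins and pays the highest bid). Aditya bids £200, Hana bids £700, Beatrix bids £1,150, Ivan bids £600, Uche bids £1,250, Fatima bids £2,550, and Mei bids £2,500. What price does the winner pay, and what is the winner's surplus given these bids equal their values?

The winner pays £2,550 for a surplus of £0.

Sorted high to low: Fatima £2,550; Mei £2,500; Uche £1,250; Beatrix £1,150; Hana £700; Ivan £600; Aditya £200.
Fatima is the highest bidder, so Fatima wins.
Under the first-price rule, the price is the highest bid: £2,550.
Surplus = £2,550 − £2,550 = £0.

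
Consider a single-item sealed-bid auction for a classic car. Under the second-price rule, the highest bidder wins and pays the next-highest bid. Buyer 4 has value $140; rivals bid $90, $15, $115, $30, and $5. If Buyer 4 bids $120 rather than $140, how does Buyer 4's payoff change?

$0

The highest competing bid is $115.
Bidding truthfully at $140: Buyer 4 has the top bid, wins, and pays the second-highest bid $115. Payoff = $140 − $115 = $25.
Bidding $120: Buyer 4 has the top bid, wins, and pays the second-highest bid $115. Payoff = $140 − $115 = $25.
Change = $25 − $25 = $0.
The bid only affects whether you win, not the price — here both bids land on the same side of the top rival bid, so the deviation is payoff-neutral.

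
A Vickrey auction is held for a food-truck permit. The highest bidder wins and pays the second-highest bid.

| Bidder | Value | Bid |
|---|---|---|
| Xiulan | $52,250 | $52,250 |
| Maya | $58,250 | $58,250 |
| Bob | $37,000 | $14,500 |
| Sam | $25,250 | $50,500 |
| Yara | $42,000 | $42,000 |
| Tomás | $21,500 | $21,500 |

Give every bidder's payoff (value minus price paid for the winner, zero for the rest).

Sorted high to low: Maya $58,250, then Xiulan $52,250, then Sam $50,500, then Yara $42,000, then Tomás $21,500, then Bob $14,500.
Maya has the top bid and wins; the price is the second-highest bid, $52,250.
Maya's payoff = $58,250 − $52,250 = $6,000. All other bidders lose, so their payoff is 0.

Xiulan $0, Maya $6,000, Bob $0, Sam $0, Yara $0, Tomás $0.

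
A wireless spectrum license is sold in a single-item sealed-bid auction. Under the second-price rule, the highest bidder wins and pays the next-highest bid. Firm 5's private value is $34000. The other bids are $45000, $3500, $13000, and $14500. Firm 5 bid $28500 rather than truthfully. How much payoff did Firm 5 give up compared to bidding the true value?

The highest competing bid is $45000.
Bidding truthfully at $34000: the top bid is $45000 (a rival), so Firm 5 loses. Payoff = $0.
Bidding $28500: the top bid is $45000 (a rival), so Firm 5 loses. Payoff = $0.
Regret = truthful payoff − actual payoff = $0 − $0 = $0.

Regret: $0.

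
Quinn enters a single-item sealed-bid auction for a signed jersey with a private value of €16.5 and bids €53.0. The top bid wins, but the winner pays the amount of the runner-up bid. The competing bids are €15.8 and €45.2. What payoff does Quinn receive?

Highest competing bid: €45.2.
Quinn's bid €53.0 is the highest overall, so Quinn wins and pays the second-highest bid, €45.2.
Payoff = value − price = €16.5 − €45.2 = -€28.7.

-€28.7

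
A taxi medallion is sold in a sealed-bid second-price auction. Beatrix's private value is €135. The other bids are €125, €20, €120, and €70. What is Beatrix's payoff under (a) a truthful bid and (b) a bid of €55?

The highest competing bid is €125.
Bidding truthfully at €135: Beatrix has the top bid, wins, and pays the second-highest bid €125. Payoff = €135 − €125 = €10.
Bidding €55: the top bid is €125 (a rival), so Beatrix loses. Payoff = €0.

(a) €10  (b) €0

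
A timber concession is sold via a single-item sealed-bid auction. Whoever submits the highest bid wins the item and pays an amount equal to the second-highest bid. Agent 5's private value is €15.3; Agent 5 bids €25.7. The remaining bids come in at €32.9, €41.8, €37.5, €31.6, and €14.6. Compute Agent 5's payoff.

Highest competing bid: €41.8.
Agent 5's bid €25.7 is not the highest, so Agent 5 loses, pays nothing, and earns zero payoff.

€0.0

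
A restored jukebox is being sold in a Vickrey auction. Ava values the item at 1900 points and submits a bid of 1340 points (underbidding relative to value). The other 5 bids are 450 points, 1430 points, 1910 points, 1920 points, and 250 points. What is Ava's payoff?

Ava's payoff: 0 points.

Highest competing bid: 1920 points.
Ava's bid 1340 points is not the highest, so Ava loses, pays nothing, and earns zero payoff.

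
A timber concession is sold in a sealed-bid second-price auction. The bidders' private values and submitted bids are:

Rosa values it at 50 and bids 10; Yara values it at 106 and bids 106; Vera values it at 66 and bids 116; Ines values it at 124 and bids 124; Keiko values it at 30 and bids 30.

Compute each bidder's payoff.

Payoffs: Rosa 0, Yara 0, Vera 0, Ines 8, Keiko 0.

Ordered from highest: Ines 124 > Vera 116 > Yara 106 > Keiko 30 > Rosa 10.
Ines has the top bid and wins; the price is the second-highest bid, 116.
Ines's payoff = 124 − 116 = 8. All other bidders lose, so their payoff is 0.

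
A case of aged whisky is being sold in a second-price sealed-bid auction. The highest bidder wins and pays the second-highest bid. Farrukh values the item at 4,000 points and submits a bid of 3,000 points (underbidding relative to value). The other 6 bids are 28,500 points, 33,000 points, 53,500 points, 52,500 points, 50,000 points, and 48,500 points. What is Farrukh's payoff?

Farrukh's payoff: 0 points.

Highest competing bid: 53,500 points.
Farrukh's bid 3,000 points is not the highest, so Farrukh loses, pays nothing, and earns zero payoff.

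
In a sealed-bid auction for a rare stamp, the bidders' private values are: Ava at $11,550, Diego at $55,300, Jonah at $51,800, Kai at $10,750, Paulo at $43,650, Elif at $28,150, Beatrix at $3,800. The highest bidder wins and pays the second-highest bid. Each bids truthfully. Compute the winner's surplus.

Winner's surplus: $3,500.

Sorted high to low: Diego $55,300, then Jonah $51,800, then Paulo $43,650, then Elif $28,150, then Ava $11,550, then Kai $10,750, then Beatrix $3,800.
Diego wins with the top bid and pays the second-highest, $51,800.
Surplus = $55,300 − $51,800 = $3,500.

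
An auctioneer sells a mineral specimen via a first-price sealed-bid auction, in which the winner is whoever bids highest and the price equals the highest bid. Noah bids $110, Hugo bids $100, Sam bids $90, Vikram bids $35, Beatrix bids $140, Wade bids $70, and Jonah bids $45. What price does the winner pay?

$140

Sorted high to low: Beatrix $140, then Noah $110, then Hugo $100, then Sam $90, then Wade $70, then Jonah $45, then Vikram $35.
Beatrix is the highest bidder, so Beatrix wins.
Under the first-price rule, the price is the highest bid: $140.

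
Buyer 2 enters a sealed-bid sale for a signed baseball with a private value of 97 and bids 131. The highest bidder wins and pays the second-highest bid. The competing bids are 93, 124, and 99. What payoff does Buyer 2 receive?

Payoff = -27.

Highest competing bid: 124.
Buyer 2's bid 131 is the highest overall, so Buyer 2 wins and pays the second-highest bid, 124.
Payoff = value − price = 97 − 124 = -27.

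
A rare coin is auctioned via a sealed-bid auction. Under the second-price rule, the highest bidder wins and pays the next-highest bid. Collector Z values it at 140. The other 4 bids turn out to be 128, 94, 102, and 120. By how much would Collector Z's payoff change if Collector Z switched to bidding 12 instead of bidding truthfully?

Payoff change: -12.

The highest competing bid is 128.
Bidding truthfully at 140: Collector Z has the top bid, wins, and pays the second-highest bid 128. Payoff = 140 − 128 = 12.
Bidding 12: the top bid is 128 (a rival), so Collector Z loses. Payoff = 0.
Change = 0 − 12 = -12.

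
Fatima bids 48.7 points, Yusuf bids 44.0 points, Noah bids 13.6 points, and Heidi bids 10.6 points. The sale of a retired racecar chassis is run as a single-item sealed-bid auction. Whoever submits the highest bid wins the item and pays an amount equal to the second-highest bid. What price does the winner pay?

Bids in descending order: Fatima 48.7 points, then Yusuf 44.0 points, then Noah 13.6 points, then Heidi 10.6 points.
Fatima has the highest bid, so Fatima wins.
The second-highest bid is 44.0 points, so that is what Fatima pays.

Price paid: 44.0 points.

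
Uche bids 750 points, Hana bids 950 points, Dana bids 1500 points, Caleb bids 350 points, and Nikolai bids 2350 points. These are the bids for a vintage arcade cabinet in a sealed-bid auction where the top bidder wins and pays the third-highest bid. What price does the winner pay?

950 points

Bids in descending order: Nikolai 2350 points > Dana 1500 points > Hana 950 points > Uche 750 points > Caleb 350 points.
Nikolai is the highest bidder, so Nikolai wins.
Under the third-price rule, the price is the third-highest bid: 950 points.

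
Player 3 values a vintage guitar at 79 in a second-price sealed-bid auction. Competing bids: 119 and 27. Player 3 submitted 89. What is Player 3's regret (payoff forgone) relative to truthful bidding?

The highest competing bid is 119.
Bidding truthfully at 79: the top bid is 119 (a rival), so Player 3 loses. Payoff = 0.
Bidding 89: the top bid is 119 (a rival), so Player 3 loses. Payoff = 0.
Regret = truthful payoff − actual payoff = 0 − 0 = 0.

Payoff forgone: 0.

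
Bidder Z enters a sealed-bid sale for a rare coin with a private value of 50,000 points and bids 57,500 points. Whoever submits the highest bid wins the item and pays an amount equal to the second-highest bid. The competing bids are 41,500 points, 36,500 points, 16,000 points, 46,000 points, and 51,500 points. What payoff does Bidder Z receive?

Highest competing bid: 51,500 points.
Bidder Z's bid 57,500 points is the highest overall, so Bidder Z wins and pays the second-highest bid, 51,500 points.
Payoff = value − price = 50,000 points − 51,500 points = -1,500 points.
Overbidding won the item at a price above value — truthful bidding would have avoided this loss.

-1,500 points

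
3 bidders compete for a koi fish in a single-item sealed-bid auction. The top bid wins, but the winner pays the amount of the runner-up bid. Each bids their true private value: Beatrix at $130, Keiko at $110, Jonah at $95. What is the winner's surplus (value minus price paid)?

Bids in descending order: Beatrix $130 > Keiko $110 > Jonah $95.
Beatrix wins with the top bid and pays the second-highest, $110.
Surplus = $130 − $110 = $20.

Surplus = $20.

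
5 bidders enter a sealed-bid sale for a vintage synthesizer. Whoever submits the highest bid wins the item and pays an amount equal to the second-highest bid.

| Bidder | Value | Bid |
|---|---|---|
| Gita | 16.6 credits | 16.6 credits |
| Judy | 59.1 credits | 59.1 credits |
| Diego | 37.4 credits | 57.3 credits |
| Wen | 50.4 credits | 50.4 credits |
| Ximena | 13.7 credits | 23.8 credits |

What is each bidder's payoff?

Payoffs: Gita 0.0 credits, Judy 1.8 credits, Diego 0.0 credits, Wen 0.0 credits, Ximena 0.0 credits.

Ranking the bids: Judy 59.1 credits, then Diego 57.3 credits, then Wen 50.4 credits, then Ximena 23.8 credits, then Gita 16.6 credits.
Judy has the top bid and wins; the price is the second-highest bid, 57.3 credits.
Judy's payoff = 59.1 credits − 57.3 credits = 1.8 credits. All other bidders lose, so their payoff is 0.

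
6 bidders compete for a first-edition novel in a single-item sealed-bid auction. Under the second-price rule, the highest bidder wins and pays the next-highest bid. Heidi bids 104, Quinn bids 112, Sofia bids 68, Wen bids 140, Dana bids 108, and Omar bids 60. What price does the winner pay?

The winner pays 112.

Ordered from highest: Wen 140 > Quinn 112 > Dana 108 > Heidi 104 > Sofia 68 > Omar 60.
Wen has the highest bid, so Wen wins.
The second-highest bid is 112, so that is what Wen pays.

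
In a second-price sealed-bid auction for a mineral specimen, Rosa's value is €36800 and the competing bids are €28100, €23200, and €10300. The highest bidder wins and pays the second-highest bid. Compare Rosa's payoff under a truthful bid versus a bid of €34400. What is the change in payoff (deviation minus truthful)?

Payoff change: €0.

The highest competing bid is €28100.
Bidding truthfully at €36800: Rosa has the top bid, wins, and pays the second-highest bid €28100. Payoff = €36800 − €28100 = €8700.
Bidding €34400: Rosa has the top bid, wins, and pays the second-highest bid €28100. Payoff = €36800 − €28100 = €8700.
Change = €8700 − €8700 = €0.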